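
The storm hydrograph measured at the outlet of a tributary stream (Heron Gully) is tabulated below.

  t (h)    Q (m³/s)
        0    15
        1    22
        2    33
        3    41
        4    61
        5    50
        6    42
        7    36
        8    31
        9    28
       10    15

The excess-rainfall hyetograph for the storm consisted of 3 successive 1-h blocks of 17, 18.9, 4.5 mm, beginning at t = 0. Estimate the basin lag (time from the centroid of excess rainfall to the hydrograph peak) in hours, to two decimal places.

Centroid of excess rainfall: t_c = Σ P_i·t̄_i / ΣP_i = 1.1906 h (block centres at 0.5, 1.5, 2.5 h).
Hydrograph peak occurs at t = 4 h, so basin lag t_L = 4 − 1.1906 = 2.81 h.

t_L ≈ 2.81 h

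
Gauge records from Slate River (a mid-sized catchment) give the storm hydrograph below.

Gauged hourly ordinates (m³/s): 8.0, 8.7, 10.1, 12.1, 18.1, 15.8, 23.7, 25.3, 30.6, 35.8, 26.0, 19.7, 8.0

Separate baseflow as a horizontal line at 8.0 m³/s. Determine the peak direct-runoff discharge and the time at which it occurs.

Q_p = 27.8 m³/s at t = 9 h

Subtracting baseflow gives direct-runoff ordinates: 0.0, 0.7, 2.1, 4.1, 10.1, 7.8, 15.7, 17.3, 22.6, 27.8, 18.0, 11.7, 0.0 m³/s.
The maximum is 27.8 m³/s, occurring at the reading for t = 9 h.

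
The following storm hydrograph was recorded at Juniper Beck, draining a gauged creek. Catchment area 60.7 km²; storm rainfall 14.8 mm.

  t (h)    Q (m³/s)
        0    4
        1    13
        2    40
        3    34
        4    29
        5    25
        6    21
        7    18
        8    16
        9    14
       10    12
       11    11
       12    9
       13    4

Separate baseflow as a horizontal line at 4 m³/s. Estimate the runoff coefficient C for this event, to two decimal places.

ΣQ_DR = 194.0 m³/s; V = ΣQ_DR·Δt = 6.984 × 10^5 m³.
Runoff depth d = V / A = 11.51 mm.
C = d / P = 11.51 / 14.8 = 0.78.

C ≈ 0.78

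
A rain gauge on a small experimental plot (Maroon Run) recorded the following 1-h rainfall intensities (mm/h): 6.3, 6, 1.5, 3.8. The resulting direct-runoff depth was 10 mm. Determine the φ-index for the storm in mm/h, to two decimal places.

Only the 3 blocks with intensity above φ contribute runoff: 6.3, 6, 3.8 mm/h.
Σ(I−φ)·Δt = d  ⇒  (6.3+6+3.8 − 3φ)·1 = 10
φ = (16.10 − 10/1) / 3 = 2.03 mm/h.

φ ≈ 2.03 mm/h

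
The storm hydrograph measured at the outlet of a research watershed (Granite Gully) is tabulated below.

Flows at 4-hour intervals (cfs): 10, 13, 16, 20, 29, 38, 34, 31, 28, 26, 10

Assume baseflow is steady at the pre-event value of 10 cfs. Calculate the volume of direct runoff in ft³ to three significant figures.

Direct-runoff ordinates (Q − Q_b): 0.0, 3.0, 6.0, 10.0, 19.0, 28.0, 24.0, 21.0, 18.0, 16.0, 0.0 cfs.
ΣQ_DR = 145.0 cfs.
With Δt = 4 h = 14400 s, V = ΣQ_DR · Δt = 145.0 × 14400 = 2.09 × 10^6 ft³.

V ≈ 2.09 × 10^6 ft³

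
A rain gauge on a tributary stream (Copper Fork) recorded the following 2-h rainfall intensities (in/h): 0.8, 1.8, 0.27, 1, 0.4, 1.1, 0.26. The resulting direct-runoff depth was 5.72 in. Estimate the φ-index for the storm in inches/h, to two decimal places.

Only the 4 blocks with intensity above φ contribute runoff: 0.8, 1.8, 1, 1.1 in/h.
Σ(I−φ)·Δt = d  ⇒  (0.8+1.8+1+1.1 − 4φ)·2 = 5.72
φ = (4.700 − 5.72/2) / 4 = 0.46 in/h.

φ ≈ 0.46 in/h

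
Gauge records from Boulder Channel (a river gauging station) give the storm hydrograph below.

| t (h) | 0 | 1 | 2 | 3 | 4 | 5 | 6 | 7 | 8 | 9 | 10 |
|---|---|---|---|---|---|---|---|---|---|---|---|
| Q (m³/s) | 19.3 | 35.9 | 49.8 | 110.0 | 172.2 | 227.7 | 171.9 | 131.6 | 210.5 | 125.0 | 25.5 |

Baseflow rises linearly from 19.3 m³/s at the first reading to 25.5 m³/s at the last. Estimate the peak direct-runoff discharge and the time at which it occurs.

Subtracting baseflow gives direct-runoff ordinates: 0.00, 15.98, 29.26, 88.84, 150.42, 205.30, 148.88, 107.96, 186.24, 100.12, 0.00 m³/s.
The maximum is 205.30 m³/s, occurring at the reading for t = 5 h.

Q_p = 205.30 m³/s at t = 5 h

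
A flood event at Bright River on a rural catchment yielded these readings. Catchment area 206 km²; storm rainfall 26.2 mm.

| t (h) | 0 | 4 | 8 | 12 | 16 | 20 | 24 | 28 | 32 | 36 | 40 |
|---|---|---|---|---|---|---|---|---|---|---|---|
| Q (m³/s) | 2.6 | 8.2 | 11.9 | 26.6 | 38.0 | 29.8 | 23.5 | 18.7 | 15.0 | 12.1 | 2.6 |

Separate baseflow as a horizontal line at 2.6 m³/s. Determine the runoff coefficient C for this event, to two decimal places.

C ≈ 0.43

ΣQ_DR = 160.4 m³/s; V = ΣQ_DR·Δt = 2.310 × 10^6 m³.
Runoff depth d = V / A = 11.21 mm.
C = d / P = 11.21 / 26.2 = 0.43.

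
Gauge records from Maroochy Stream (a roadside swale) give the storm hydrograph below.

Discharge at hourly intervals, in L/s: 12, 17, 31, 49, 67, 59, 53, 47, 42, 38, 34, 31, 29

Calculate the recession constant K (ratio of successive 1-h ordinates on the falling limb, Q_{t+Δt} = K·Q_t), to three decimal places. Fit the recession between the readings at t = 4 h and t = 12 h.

K ≈ 0.901

Using the recession-limb readings at t = 4 h and t = 12 h: Q falls from 67 to 29 L/s over 8 intervals.
K = (Q₂/Q₁)^(1/8) = (29/67)^(1/8) = 0.901.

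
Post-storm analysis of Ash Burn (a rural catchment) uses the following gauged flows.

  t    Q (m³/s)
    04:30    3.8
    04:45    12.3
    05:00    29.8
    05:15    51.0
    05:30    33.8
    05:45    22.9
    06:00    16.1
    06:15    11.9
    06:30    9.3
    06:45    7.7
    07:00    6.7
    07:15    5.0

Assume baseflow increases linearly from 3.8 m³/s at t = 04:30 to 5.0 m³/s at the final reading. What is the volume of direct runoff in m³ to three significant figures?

V ≈ 1.42 × 10^5 m³

Direct-runoff ordinates (Q − Q_b): 0.00, 8.39, 25.78, 46.87, 29.56, 18.55, 11.65, 7.34, 4.63, 2.92, 1.81, 0.00 m³/s.
ΣQ_DR = 157.5 m³/s.
With Δt = 0.25 h = 900 s, V = ΣQ_DR · Δt = 157.5 × 900 = 1.42 × 10^5 m³.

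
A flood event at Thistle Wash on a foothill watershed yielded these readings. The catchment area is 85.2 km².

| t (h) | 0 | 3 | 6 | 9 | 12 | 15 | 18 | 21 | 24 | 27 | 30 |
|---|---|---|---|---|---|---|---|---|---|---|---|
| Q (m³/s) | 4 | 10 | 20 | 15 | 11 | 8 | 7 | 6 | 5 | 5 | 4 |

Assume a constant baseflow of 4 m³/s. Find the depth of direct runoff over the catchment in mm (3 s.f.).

Direct runoff: 0.0, 6.0, 16.0, 11.0, 7.0, 4.0, 3.0, 2.0, 1.0, 1.0, 0.0 m³/s; ΣQ_DR = 51.00 m³/s.
V = ΣQ_DR · Δt = 51.00 × 10800 s = 5.508 × 10^5 m³.
Over A = 85.2 km², depth = V / A = 6.46 mm.

d ≈ 6.46 mm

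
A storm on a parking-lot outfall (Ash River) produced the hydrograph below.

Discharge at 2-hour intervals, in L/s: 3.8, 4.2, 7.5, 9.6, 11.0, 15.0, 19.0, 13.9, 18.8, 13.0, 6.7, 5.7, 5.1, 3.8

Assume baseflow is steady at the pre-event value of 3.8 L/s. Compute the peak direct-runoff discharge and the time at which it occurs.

Subtracting baseflow gives direct-runoff ordinates: 0.0, 0.4, 3.7, 5.8, 7.2, 11.2, 15.2, 10.1, 15.0, 9.2, 2.9, 1.9, 1.3, 0.0 L/s.
The maximum is 15.2 L/s, occurring at the reading for t = 12 h.

Q_p = 15.2 L/s at t = 12 h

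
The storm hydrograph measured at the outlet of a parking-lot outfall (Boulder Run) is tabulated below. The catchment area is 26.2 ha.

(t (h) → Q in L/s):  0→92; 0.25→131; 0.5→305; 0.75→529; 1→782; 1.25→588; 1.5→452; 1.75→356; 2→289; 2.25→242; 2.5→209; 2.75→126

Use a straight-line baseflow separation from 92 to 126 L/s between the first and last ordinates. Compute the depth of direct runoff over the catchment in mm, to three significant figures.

Direct runoff: 0.00, 35.91, 206.82, 427.73, 677.64, 480.55, 341.45, 242.36, 172.27, 122.18, 86.09, 0.00 L/s; ΣQ_DR = 2793 L/s.
V = ΣQ_DR · Δt = 2793 × 900 s = 2.514 × 10^6 L.
Over A = 26.2 ha, depth = V / A = 9.59 mm.

d ≈ 9.59 mm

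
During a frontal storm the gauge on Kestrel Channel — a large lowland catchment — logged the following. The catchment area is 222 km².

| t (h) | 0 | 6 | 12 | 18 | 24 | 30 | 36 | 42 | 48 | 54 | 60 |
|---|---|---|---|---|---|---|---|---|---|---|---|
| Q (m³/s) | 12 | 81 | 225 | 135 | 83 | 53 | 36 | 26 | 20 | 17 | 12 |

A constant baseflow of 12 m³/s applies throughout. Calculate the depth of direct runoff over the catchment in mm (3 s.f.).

d ≈ 55.3 mm

Direct runoff: 0.0, 69.0, 213.0, 123.0, 71.0, 41.0, 24.0, 14.0, 8.0, 5.0, 0.0 m³/s; ΣQ_DR = 568.0 m³/s.
V = ΣQ_DR · Δt = 568.0 × 21600 s = 1.227 × 10^7 m³.
Over A = 222 km², depth = V / A = 55.3 mm.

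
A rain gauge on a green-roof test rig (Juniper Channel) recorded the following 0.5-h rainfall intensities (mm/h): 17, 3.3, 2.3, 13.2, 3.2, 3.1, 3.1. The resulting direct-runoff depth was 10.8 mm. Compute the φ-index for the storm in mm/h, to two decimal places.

Only the 2 blocks with intensity above φ contribute runoff: 17, 13.2 mm/h.
Σ(I−φ)·Δt = d  ⇒  (17+13.2 − 2φ)·0.5 = 10.8
φ = (30.20 − 10.8/0.5) / 2 = 4.30 mm/h.

φ ≈ 4.30 mm/h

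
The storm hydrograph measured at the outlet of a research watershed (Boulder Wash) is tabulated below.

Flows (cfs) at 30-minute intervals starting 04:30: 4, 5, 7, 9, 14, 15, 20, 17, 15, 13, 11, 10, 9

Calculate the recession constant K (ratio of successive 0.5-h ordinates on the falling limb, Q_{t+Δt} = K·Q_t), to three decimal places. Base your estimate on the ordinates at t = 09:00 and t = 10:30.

K ≈ 0.885

Using the recession-limb readings at t = 09:00 and t = 10:30: Q falls from 13 to 9 cfs over 3 intervals.
K = (Q₂/Q₁)^(1/3) = (9/13)^(1/3) = 0.885.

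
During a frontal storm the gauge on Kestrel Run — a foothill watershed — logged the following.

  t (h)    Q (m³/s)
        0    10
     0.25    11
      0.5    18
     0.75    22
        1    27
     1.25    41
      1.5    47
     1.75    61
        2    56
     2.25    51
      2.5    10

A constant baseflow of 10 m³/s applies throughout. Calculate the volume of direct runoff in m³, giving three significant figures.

V ≈ 2.20 × 10^5 m³

Direct-runoff ordinates (Q − Q_b): 0.0, 1.0, 8.0, 12.0, 17.0, 31.0, 37.0, 51.0, 46.0, 41.0, 0.0 m³/s.
ΣQ_DR = 244.0 m³/s.
With Δt = 0.25 h = 900 s, V = ΣQ_DR · Δt = 244.0 × 900 = 2.20 × 10^5 m³.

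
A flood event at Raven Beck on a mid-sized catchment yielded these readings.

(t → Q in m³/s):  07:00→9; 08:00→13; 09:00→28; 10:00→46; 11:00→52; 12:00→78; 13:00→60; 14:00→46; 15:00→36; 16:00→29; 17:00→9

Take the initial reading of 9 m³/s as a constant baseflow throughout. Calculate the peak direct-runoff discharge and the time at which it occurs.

Q_p = 69.0 m³/s at t = 12:00

Subtracting baseflow gives direct-runoff ordinates: 0.0, 4.0, 19.0, 37.0, 43.0, 69.0, 51.0, 37.0, 27.0, 20.0, 0.0 m³/s.
The maximum is 69.0 m³/s, occurring at the reading for t = 12:00.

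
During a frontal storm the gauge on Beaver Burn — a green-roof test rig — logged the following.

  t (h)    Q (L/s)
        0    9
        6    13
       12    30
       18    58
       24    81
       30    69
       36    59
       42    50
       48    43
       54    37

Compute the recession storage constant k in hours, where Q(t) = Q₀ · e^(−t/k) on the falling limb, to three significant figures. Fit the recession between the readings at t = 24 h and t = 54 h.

On the falling limb, Q drops from 81 to 37 L/s between t = 24 h and t = 54 h (Δt = 30 h).
k = −Δt / ln(Q₂/Q₁) = −30 / ln(37/81) = 38.3 h.

k ≈ 38.3 h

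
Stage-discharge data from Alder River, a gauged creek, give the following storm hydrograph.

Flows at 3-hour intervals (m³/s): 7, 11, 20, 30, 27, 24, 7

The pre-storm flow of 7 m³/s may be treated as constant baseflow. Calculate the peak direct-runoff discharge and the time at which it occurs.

Subtracting baseflow gives direct-runoff ordinates: 0.0, 4.0, 13.0, 23.0, 20.0, 17.0, 0.0 m³/s.
The maximum is 23.0 m³/s, occurring at the reading for t = 9 h.

Q_p = 23.0 m³/s at t = 9 h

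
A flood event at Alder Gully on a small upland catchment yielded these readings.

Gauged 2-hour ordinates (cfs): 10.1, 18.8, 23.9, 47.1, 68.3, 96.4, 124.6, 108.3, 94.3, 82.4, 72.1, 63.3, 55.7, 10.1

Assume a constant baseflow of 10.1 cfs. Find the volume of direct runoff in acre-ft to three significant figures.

V ≈ 121 acre-ft

Direct-runoff ordinates (Q − Q_b): 0.0, 8.7, 13.8, 37.0, 58.2, 86.3, 114.5, 98.2, 84.2, 72.3, 62.0, 53.2, 45.6, 0.0 cfs.
ΣQ_DR = 734.0 cfs.
With Δt = 2 h = 7200 s, V = ΣQ_DR · Δt = 734.0 × 7200 = 5.28 × 10^6 ft³ = 121 acre-ft.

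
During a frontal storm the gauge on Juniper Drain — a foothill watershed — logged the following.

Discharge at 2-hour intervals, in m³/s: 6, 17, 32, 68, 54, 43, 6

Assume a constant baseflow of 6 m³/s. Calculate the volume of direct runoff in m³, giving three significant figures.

Direct-runoff ordinates (Q − Q_b): 0.0, 11.0, 26.0, 62.0, 48.0, 37.0, 0.0 m³/s.
ΣQ_DR = 184.0 m³/s.
With Δt = 2 h = 7200 s, V = ΣQ_DR · Δt = 184.0 × 7200 = 1.32 × 10^6 m³.

V ≈ 1.32 × 10^6 m³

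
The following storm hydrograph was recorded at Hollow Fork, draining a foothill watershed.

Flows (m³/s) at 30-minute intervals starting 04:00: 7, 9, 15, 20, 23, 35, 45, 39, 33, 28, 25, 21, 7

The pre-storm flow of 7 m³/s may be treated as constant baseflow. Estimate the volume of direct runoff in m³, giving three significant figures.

Direct-runoff ordinates (Q − Q_b): 0.0, 2.0, 8.0, 13.0, 16.0, 28.0, 38.0, 32.0, 26.0, 21.0, 18.0, 14.0, 0.0 m³/s.
ΣQ_DR = 216.0 m³/s.
With Δt = 0.5 h = 1800 s, V = ΣQ_DR · Δt = 216.0 × 1800 = 3.89 × 10^5 m³.

V ≈ 3.89 × 10^5 m³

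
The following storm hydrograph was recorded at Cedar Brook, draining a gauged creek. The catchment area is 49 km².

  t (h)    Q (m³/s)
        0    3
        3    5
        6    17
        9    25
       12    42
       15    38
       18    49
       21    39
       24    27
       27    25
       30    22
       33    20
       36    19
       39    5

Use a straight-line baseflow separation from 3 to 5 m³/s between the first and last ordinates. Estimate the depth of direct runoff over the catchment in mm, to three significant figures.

d ≈ 61.7 mm

Direct runoff: 0.00, 1.85, 13.69, 21.54, 38.38, 34.23, 45.08, 34.92, 22.77, 20.62, 17.46, 15.31, 14.15, 0.00 m³/s; ΣQ_DR = 280.0 m³/s.
V = ΣQ_DR · Δt = 280.0 × 10800 s = 3.024 × 10^6 m³.
Over A = 49 km², depth = V / A = 61.7 mm.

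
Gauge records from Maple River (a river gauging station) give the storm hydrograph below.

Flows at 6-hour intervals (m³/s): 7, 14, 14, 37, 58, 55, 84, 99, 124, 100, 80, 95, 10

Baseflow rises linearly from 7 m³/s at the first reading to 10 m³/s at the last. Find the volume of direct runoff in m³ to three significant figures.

V ≈ 1.44 × 10^7 m³

Direct-runoff ordinates (Q − Q_b): 0.00, 6.75, 6.50, 29.25, 50.00, 46.75, 75.50, 90.25, 115.00, 90.75, 70.50, 85.25, 0.00 m³/s.
ΣQ_DR = 666.5 m³/s.
With Δt = 6 h = 21600 s, V = ΣQ_DR · Δt = 666.5 × 21600 = 1.44 × 10^7 m³.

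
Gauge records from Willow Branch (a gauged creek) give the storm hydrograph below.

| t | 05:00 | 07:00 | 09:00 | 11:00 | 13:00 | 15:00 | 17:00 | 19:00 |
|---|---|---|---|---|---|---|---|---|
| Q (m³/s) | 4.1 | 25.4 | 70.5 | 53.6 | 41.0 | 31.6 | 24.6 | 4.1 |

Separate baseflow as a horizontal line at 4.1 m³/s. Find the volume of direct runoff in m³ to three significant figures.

Direct-runoff ordinates (Q − Q_b): 0.0, 21.3, 66.4, 49.5, 36.9, 27.5, 20.5, 0.0 m³/s.
ΣQ_DR = 222.1 m³/s.
With Δt = 2 h = 7200 s, V = ΣQ_DR · Δt = 222.1 × 7200 = 1.60 × 10^6 m³.

V ≈ 1.60 × 10^6 m³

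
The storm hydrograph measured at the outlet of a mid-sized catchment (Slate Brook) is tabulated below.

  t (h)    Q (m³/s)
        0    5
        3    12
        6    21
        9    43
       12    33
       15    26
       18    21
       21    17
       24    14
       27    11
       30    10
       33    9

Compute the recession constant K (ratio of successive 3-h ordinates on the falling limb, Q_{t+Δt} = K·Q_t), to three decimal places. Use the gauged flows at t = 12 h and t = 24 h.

K ≈ 0.807

Using the recession-limb readings at t = 12 h and t = 24 h: Q falls from 33 to 14 m³/s over 4 intervals.
K = (Q₂/Q₁)^(1/4) = (14/33)^(1/4) = 0.807.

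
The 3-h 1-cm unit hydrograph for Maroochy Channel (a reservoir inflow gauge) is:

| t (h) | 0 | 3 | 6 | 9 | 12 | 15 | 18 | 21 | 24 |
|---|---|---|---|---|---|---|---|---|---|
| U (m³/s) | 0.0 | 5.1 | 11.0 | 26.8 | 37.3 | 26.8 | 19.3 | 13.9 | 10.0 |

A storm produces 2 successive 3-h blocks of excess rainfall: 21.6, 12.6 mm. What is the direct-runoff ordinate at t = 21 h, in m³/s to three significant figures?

Q ≈ 54.3 m³/s

By discrete convolution, Q_j = Σ (P_i / 10 mm) · U_{j−i}.
At t = 21 h (j=7): Q = (21.6/10)·13.9 + (12.6/10)·19.3 = 54.3 m³/s.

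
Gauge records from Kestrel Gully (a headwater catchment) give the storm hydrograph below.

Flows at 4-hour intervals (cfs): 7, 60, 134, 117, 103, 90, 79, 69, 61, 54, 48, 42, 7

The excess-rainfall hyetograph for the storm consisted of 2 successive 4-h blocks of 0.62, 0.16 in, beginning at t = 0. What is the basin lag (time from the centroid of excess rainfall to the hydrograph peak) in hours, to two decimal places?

Centroid of excess rainfall: t_c = Σ P_i·t̄_i / ΣP_i = 2.8205 h (block centres at 2, 6 h).
Hydrograph peak occurs at t = 8 h, so basin lag t_L = 8 − 2.8205 = 5.18 h.

t_L ≈ 5.18 h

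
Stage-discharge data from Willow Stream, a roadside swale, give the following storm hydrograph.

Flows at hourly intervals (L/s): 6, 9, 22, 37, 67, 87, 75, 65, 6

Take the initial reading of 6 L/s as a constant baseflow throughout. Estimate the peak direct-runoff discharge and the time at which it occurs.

Subtracting baseflow gives direct-runoff ordinates: 0.0, 3.0, 16.0, 31.0, 61.0, 81.0, 69.0, 59.0, 0.0 L/s.
The maximum is 81.0 L/s, occurring at the reading for t = 5 h.

Q_p = 81.0 L/s at t = 5 h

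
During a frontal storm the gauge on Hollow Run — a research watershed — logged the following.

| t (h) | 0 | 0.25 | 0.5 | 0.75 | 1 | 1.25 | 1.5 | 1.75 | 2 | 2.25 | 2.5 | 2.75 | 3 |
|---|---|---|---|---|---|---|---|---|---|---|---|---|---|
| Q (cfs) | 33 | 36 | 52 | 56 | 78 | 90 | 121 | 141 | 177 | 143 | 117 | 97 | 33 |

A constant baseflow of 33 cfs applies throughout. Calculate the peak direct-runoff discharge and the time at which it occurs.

Q_p = 144.0 cfs at t = 2 h

Subtracting baseflow gives direct-runoff ordinates: 0.0, 3.0, 19.0, 23.0, 45.0, 57.0, 88.0, 108.0, 144.0, 110.0, 84.0, 64.0, 0.0 cfs.
The maximum is 144.0 cfs, occurring at the reading for t = 2 h.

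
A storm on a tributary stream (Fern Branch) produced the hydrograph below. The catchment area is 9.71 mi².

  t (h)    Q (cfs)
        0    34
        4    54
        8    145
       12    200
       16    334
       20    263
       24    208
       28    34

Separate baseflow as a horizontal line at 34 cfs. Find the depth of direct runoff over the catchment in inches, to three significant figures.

d ≈ 0.638 in

Direct runoff: 0.0, 20.0, 111.0, 166.0, 300.0, 229.0, 174.0, 0.0 cfs; ΣQ_DR = 1000 cfs.
V = ΣQ_DR · Δt = 1000 × 14400 s = 1.440 × 10^7 ft³.
Over A = 9.71 mi², depth = V / A = 0.638 in.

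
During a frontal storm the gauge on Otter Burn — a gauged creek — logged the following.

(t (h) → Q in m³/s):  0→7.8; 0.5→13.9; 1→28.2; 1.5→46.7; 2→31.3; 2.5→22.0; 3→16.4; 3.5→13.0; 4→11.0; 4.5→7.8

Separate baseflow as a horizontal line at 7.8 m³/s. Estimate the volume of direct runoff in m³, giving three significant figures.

V ≈ 2.16 × 10^5 m³

Direct-runoff ordinates (Q − Q_b): 0.0, 6.1, 20.4, 38.9, 23.5, 14.2, 8.6, 5.2, 3.2, 0.0 m³/s.
ΣQ_DR = 120.1 m³/s.
With Δt = 0.5 h = 1800 s, V = ΣQ_DR · Δt = 120.1 × 1800 = 2.16 × 10^5 m³.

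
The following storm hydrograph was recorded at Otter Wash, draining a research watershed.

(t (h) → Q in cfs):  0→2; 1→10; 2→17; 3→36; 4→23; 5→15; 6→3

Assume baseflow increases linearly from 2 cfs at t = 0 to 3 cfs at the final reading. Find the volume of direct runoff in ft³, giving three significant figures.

V ≈ 3.19 × 10^5 ft³

Direct-runoff ordinates (Q − Q_b): 0.00, 7.83, 14.67, 33.50, 20.33, 12.17, 0.00 cfs.
ΣQ_DR = 88.50 cfs.
With Δt = 1 h = 3600 s, V = ΣQ_DR · Δt = 88.50 × 3600 = 3.19 × 10^5 ft³.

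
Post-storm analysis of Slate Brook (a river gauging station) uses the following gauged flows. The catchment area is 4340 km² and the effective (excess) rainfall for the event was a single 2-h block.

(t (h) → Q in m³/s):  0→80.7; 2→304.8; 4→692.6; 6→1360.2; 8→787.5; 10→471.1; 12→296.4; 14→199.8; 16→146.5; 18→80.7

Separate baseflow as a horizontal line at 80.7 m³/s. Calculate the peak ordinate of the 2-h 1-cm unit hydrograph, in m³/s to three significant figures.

U_p ≈ 2130 m³/s

Direct runoff: 0.0, 224.1, 611.9, 1279.5, 706.8, 390.4, 215.7, 119.1, 65.8, 0.0 m³/s; ΣQ_DR = 3613 m³/s, peak = 1279.5 m³/s.
Runoff depth d = ΣQ_DR·Δt / A = 3613 × 7200 / (4340 km²) = 5.994 mm.
The 1-cm UH is the DRH scaled by (10 mm)/d, so U_p = 1279.5 × 10/5.994 = 2130 m³/s.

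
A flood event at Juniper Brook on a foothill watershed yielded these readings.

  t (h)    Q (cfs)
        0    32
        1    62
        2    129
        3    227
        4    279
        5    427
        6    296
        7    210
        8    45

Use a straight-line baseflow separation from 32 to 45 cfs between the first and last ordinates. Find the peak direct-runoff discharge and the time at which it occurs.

Q_p = 386.88 cfs at t = 5 h

Subtracting baseflow gives direct-runoff ordinates: 0.00, 28.38, 93.75, 190.12, 240.50, 386.88, 254.25, 166.62, 0.00 cfs.
The maximum is 386.88 cfs, occurring at the reading for t = 5 h.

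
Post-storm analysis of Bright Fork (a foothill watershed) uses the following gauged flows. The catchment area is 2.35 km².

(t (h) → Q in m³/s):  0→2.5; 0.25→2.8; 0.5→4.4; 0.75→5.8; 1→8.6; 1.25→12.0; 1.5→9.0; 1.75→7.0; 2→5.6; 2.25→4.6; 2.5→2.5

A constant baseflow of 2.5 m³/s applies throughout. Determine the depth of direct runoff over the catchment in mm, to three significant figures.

d ≈ 14.3 mm

Direct runoff: 0.0, 0.3, 1.9, 3.3, 6.1, 9.5, 6.5, 4.5, 3.1, 2.1, 0.0 m³/s; ΣQ_DR = 37.30 m³/s.
V = ΣQ_DR · Δt = 37.30 × 900 s = 33570 m³.
Over A = 2.35 km², depth = V / A = 14.3 mm.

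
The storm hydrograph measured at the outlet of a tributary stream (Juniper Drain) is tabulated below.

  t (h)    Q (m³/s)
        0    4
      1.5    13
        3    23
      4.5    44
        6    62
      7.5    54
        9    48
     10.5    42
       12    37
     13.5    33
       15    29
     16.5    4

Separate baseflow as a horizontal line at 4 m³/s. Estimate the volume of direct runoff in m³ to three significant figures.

Direct-runoff ordinates (Q − Q_b): 0.0, 9.0, 19.0, 40.0, 58.0, 50.0, 44.0, 38.0, 33.0, 29.0, 25.0, 0.0 m³/s.
ΣQ_DR = 345.0 m³/s.
With Δt = 1.5 h = 5400 s, V = ΣQ_DR · Δt = 345.0 × 5400 = 1.86 × 10^6 m³.

V ≈ 1.86 × 10^6 m³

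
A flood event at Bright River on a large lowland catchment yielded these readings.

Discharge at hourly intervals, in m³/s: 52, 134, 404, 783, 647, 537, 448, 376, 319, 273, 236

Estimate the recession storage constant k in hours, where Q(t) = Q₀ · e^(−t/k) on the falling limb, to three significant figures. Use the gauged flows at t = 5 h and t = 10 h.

On the falling limb, Q drops from 537 to 236 m³/s between t = 5 h and t = 10 h (Δt = 5 h).
k = −Δt / ln(Q₂/Q₁) = −5 / ln(236/537) = 6.08 h.

k ≈ 6.08 h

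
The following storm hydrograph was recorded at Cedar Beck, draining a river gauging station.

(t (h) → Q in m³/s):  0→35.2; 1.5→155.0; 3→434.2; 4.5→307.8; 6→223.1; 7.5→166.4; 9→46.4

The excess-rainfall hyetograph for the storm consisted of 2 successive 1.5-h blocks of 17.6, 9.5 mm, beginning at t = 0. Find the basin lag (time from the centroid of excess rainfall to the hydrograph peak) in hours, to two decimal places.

Centroid of excess rainfall: t_c = Σ P_i·t̄_i / ΣP_i = 1.2758 h (block centres at 0.75, 2.25 h).
Hydrograph peak occurs at t = 3 h, so basin lag t_L = 3 − 1.2758 = 1.72 h.

t_L ≈ 1.72 h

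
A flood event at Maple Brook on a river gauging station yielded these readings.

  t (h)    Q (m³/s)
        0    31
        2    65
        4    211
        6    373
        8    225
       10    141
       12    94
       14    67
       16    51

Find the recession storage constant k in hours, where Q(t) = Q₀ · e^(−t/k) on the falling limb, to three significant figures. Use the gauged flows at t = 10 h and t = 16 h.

On the falling limb, Q drops from 141 to 51 m³/s between t = 10 h and t = 16 h (Δt = 6 h).
k = −Δt / ln(Q₂/Q₁) = −6 / ln(51/141) = 5.90 h.

k ≈ 5.90 h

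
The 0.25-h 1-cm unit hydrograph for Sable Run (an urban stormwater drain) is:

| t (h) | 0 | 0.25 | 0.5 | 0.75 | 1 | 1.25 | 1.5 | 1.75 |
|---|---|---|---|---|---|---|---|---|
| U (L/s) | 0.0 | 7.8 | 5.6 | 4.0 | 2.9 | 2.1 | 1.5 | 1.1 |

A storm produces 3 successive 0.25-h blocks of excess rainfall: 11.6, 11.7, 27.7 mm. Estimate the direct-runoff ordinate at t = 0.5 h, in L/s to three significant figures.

Q ≈ 15.6 L/s

By discrete convolution, Q_j = Σ (P_i / 10 mm) · U_{j−i}.
At t = 0.5 h (j=2): Q = (11.6/10)·5.6 + (11.7/10)·7.8 + (27.7/10)·0.0 = 15.6 L/s.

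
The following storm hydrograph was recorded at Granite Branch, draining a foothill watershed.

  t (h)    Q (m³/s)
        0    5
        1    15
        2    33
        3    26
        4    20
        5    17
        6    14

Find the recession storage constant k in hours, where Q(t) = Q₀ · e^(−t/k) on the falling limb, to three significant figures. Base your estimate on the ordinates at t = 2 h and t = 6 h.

k ≈ 4.66 h

On the falling limb, Q drops from 33 to 14 m³/s between t = 2 h and t = 6 h (Δt = 4 h).
k = −Δt / ln(Q₂/Q₁) = −4 / ln(14/33) = 4.66 h.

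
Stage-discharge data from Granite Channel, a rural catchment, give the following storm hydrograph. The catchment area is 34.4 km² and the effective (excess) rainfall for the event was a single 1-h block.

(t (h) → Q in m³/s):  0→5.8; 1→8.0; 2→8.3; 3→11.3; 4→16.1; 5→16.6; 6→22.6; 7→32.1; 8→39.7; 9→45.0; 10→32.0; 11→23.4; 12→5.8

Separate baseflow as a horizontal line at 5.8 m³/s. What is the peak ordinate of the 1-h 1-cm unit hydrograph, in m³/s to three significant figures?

U_p ≈ 19.6 m³/s

Direct runoff: 0.0, 2.2, 2.5, 5.5, 10.3, 10.8, 16.8, 26.3, 33.9, 39.2, 26.2, 17.6, 0.0 m³/s; ΣQ_DR = 191.3 m³/s, peak = 39.2 m³/s.
Runoff depth d = ΣQ_DR·Δt / A = 191.3 × 3600 / (34.4 km²) = 20.02 mm.
The 1-cm UH is the DRH scaled by (10 mm)/d, so U_p = 39.2 × 10/20.02 = 19.6 m³/s.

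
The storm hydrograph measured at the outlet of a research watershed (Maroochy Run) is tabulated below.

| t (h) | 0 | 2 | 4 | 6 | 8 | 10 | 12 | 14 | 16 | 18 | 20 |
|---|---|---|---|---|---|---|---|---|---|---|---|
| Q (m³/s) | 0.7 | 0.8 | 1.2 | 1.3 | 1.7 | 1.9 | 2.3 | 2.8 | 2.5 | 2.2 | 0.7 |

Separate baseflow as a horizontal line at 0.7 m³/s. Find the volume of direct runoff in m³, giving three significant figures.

V ≈ 74900 m³

Direct-runoff ordinates (Q − Q_b): 0.0, 0.1, 0.5, 0.6, 1.0, 1.2, 1.6, 2.1, 1.8, 1.5, 0.0 m³/s.
ΣQ_DR = 10.40 m³/s.
With Δt = 2 h = 7200 s, V = ΣQ_DR · Δt = 10.40 × 7200 = 74900 m³.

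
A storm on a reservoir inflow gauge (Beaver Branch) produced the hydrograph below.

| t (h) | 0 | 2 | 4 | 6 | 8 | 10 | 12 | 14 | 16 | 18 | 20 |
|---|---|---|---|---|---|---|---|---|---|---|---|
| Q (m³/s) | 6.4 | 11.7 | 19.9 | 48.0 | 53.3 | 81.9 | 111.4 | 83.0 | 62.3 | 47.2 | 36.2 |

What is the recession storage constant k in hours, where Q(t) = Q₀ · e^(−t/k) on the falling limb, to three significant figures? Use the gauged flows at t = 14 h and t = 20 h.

k ≈ 7.23 h

On the falling limb, Q drops from 83.0 to 36.2 m³/s between t = 14 h and t = 20 h (Δt = 6 h).
k = −Δt / ln(Q₂/Q₁) = −6 / ln(36.2/83.0) = 7.23 h.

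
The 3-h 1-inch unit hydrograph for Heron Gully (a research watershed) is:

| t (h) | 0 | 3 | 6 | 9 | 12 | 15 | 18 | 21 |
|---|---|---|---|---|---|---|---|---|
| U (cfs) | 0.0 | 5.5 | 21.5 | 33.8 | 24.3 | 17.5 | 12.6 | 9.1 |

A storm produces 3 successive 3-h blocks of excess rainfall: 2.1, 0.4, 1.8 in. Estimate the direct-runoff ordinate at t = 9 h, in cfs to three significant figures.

Q ≈ 89.5 cfs

By discrete convolution, Q_j = Σ (P_i / 1 in) · U_{j−i}.
At t = 9 h (j=3): Q = (2.1/1)·33.8 + (0.4/1)·21.5 + (1.8/1)·5.5 = 89.5 cfs.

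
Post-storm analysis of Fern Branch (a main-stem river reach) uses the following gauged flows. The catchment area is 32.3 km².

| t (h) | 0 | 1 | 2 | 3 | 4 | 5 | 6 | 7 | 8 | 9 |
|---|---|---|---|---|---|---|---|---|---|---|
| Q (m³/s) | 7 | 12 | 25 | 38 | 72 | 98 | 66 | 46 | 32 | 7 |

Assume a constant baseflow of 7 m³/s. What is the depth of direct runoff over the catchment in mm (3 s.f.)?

Direct runoff: 0.0, 5.0, 18.0, 31.0, 65.0, 91.0, 59.0, 39.0, 25.0, 0.0 m³/s; ΣQ_DR = 333.0 m³/s.
V = ΣQ_DR · Δt = 333.0 × 3600 s = 1.199 × 10^6 m³.
Over A = 32.3 km², depth = V / A = 37.1 mm.

d ≈ 37.1 mm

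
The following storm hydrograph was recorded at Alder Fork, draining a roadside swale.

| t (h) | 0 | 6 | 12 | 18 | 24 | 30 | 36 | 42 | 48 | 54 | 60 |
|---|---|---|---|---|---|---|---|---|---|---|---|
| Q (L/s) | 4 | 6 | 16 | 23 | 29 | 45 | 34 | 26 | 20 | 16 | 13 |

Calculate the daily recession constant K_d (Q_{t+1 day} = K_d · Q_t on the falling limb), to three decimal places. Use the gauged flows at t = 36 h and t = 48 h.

K_d ≈ 0.346

Between t = 36 h and t = 48 h the flow falls from 34 to 20 L/s over 2×6 h = 12 h.
Per-interval ratio K = (20/34)^(1/2) = 0.7670; K_d = K^(24/6) = 0.346.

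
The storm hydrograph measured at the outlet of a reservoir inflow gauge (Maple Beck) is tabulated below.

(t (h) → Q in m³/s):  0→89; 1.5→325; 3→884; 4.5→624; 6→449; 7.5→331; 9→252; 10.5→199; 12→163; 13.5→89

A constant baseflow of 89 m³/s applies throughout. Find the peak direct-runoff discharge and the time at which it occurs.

Q_p = 795.0 m³/s at t = 3 h

Subtracting baseflow gives direct-runoff ordinates: 0.0, 236.0, 795.0, 535.0, 360.0, 242.0, 163.0, 110.0, 74.0, 0.0 m³/s.
The maximum is 795.0 m³/s, occurring at the reading for t = 3 h.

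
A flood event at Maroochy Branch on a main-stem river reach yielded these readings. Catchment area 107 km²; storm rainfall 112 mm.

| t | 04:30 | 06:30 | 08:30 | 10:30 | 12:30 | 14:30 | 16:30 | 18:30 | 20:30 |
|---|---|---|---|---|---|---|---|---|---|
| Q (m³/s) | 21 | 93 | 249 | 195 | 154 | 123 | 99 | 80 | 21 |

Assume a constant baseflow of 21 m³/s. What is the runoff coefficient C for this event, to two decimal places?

C ≈ 0.51

ΣQ_DR = 846.0 m³/s; V = ΣQ_DR·Δt = 6.091 × 10^6 m³.
Runoff depth d = V / A = 56.93 mm.
C = d / P = 56.93 / 112 = 0.51.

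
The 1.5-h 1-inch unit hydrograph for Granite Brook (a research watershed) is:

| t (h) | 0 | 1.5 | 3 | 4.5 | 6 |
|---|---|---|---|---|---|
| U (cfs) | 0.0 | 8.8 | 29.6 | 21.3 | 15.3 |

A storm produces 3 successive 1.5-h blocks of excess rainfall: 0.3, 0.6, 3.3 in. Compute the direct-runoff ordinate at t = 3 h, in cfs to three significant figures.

By discrete convolution, Q_j = Σ (P_i / 1 in) · U_{j−i}.
At t = 3 h (j=2): Q = (0.3/1)·29.6 + (0.6/1)·8.8 + (3.3/1)·0.0 = 14.2 cfs.

Q ≈ 14.2 cfs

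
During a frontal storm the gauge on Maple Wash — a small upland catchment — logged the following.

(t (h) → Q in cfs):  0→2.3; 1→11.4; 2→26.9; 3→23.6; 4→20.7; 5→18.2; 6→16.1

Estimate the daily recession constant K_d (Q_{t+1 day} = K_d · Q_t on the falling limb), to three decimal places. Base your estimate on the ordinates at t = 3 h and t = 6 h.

Between t = 3 h and t = 6 h the flow falls from 23.6 to 16.1 cfs over 3×1 h = 3 h.
Per-interval ratio K = (16.1/23.6)^(1/3) = 0.8803; K_d = K^(24/1) = 0.047.

K_d ≈ 0.047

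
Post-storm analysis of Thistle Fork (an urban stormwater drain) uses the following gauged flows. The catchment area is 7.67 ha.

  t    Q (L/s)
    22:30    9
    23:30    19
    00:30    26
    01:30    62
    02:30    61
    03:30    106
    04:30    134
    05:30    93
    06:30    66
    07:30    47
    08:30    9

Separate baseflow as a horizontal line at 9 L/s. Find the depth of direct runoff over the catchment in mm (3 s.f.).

d ≈ 25.0 mm

Direct runoff: 0.0, 10.0, 17.0, 53.0, 52.0, 97.0, 125.0, 84.0, 57.0, 38.0, 0.0 L/s; ΣQ_DR = 533.0 L/s.
V = ΣQ_DR · Δt = 533.0 × 3600 s = 1.919 × 10^6 L.
Over A = 7.67 ha, depth = V / A = 25.0 mm.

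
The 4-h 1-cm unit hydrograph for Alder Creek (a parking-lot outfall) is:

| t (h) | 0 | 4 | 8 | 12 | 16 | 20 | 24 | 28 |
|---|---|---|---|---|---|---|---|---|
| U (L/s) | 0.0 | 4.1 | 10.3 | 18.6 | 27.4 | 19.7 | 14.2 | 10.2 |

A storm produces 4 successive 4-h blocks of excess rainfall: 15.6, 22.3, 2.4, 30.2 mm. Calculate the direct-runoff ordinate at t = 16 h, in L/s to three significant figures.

Q ≈ 99.1 L/s

By discrete convolution, Q_j = Σ (P_i / 10 mm) · U_{j−i}.
At t = 16 h (j=4): Q = (15.6/10)·27.4 + (22.3/10)·18.6 + (2.4/10)·10.3 + (30.2/10)·4.1 = 99.1 L/s.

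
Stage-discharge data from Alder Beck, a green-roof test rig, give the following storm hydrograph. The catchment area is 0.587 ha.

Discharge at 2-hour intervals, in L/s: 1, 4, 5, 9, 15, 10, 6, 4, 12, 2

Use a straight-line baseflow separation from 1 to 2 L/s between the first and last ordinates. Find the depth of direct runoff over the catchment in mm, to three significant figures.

Direct runoff: 0.00, 2.89, 3.78, 7.67, 13.56, 8.44, 4.33, 2.22, 10.11, 0.00 L/s; ΣQ_DR = 53.00 L/s.
V = ΣQ_DR · Δt = 53.00 × 7200 s = 3.816 × 10^5 L.
Over A = 0.587 ha, depth = V / A = 65.0 mm.

d ≈ 65.0 mm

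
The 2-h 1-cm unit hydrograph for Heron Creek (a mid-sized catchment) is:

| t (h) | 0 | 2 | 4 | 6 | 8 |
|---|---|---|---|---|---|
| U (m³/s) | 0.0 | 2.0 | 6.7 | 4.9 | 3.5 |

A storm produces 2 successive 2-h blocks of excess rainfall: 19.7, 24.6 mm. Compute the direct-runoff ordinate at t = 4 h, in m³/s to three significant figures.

By discrete convolution, Q_j = Σ (P_i / 10 mm) · U_{j−i}.
At t = 4 h (j=2): Q = (19.7/10)·6.7 + (24.6/10)·2.0 = 18.1 m³/s.

Q ≈ 18.1 m³/s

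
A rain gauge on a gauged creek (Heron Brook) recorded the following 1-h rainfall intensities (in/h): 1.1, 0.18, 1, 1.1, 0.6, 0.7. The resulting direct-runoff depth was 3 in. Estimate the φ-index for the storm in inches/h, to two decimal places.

φ ≈ 0.30 in/h

Only the 5 blocks with intensity above φ contribute runoff: 1.1, 1, 1.1, 0.6, 0.7 in/h.
Σ(I−φ)·Δt = d  ⇒  (1.1+1+1.1+0.6+0.7 − 5φ)·1 = 3
φ = (4.500 − 3/1) / 5 = 0.30 in/h.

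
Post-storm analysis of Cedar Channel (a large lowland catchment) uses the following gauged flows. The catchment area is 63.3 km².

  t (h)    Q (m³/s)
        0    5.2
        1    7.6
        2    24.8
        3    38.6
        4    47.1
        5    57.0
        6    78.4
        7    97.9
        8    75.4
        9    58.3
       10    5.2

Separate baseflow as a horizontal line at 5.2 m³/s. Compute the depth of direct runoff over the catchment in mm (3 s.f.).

Direct runoff: 0.0, 2.4, 19.6, 33.4, 41.9, 51.8, 73.2, 92.7, 70.2, 53.1, 0.0 m³/s; ΣQ_DR = 438.3 m³/s.
V = ΣQ_DR · Δt = 438.3 × 3600 s = 1.578 × 10^6 m³.
Over A = 63.3 km², depth = V / A = 24.9 mm.

d ≈ 24.9 mm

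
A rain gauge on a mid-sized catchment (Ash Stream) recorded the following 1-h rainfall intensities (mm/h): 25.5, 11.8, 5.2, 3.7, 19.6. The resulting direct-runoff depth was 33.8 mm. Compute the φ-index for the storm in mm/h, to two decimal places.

φ ≈ 7.70 mm/h

Only the 3 blocks with intensity above φ contribute runoff: 25.5, 11.8, 19.6 mm/h.
Σ(I−φ)·Δt = d  ⇒  (25.5+11.8+19.6 − 3φ)·1 = 33.8
φ = (56.90 − 33.8/1) / 3 = 7.70 mm/h.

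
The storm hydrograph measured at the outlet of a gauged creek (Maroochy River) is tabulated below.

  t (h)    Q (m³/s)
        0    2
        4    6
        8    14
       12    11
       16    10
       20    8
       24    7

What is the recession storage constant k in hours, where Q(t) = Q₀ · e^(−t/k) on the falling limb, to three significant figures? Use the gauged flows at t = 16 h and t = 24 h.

On the falling limb, Q drops from 10 to 7 m³/s between t = 16 h and t = 24 h (Δt = 8 h).
k = −Δt / ln(Q₂/Q₁) = −8 / ln(7/10) = 22.4 h.

k ≈ 22.4 h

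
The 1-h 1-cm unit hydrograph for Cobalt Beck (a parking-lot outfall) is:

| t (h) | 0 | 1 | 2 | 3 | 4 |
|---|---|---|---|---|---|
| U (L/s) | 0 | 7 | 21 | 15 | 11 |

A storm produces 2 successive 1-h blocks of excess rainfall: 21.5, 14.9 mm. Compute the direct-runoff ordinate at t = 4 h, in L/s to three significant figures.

By discrete convolution, Q_j = Σ (P_i / 10 mm) · U_{j−i}.
At t = 4 h (j=4): Q = (21.5/10)·11 + (14.9/10)·15 = 46.0 L/s.

Q ≈ 46.0 L/s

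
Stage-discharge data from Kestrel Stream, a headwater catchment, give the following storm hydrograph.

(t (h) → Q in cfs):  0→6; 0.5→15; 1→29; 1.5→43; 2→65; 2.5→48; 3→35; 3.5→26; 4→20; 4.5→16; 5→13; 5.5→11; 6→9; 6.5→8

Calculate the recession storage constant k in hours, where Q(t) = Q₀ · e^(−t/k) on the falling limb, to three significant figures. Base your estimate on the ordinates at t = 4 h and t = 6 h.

On the falling limb, Q drops from 20 to 9 cfs between t = 4 h and t = 6 h (Δt = 2 h).
k = −Δt / ln(Q₂/Q₁) = −2 / ln(9/20) = 2.50 h.

k ≈ 2.50 h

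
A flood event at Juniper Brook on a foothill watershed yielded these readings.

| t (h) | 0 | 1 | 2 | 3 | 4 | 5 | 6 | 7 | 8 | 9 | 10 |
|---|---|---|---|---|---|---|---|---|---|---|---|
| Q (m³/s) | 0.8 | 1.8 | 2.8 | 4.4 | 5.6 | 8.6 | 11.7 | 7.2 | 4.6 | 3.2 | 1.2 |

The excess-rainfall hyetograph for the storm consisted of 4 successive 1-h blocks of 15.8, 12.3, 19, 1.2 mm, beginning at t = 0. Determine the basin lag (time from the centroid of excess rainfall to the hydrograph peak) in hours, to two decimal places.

t_L ≈ 4.38 h

Centroid of excess rainfall: t_c = Σ P_i·t̄_i / ΣP_i = 1.6159 h (block centres at 0.5, 1.5, 2.5, 3.5 h).
Hydrograph peak occurs at t = 6 h, so basin lag t_L = 6 − 1.6159 = 4.38 h.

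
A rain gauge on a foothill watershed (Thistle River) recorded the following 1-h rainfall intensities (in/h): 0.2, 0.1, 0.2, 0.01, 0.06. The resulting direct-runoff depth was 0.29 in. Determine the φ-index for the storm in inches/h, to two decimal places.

φ ≈ 0.07 in/h

Only the 3 blocks with intensity above φ contribute runoff: 0.2, 0.1, 0.2 in/h.
Σ(I−φ)·Δt = d  ⇒  (0.2+0.1+0.2 − 3φ)·1 = 0.29
φ = (0.5000 − 0.29/1) / 3 = 0.07 in/h.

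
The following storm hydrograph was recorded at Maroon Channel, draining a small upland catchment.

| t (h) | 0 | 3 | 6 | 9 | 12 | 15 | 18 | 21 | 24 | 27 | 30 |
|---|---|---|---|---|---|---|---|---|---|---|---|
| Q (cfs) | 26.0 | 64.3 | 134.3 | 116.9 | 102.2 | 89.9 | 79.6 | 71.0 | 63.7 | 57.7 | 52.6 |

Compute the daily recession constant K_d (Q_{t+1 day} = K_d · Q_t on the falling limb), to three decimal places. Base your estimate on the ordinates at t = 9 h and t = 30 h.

Between t = 9 h and t = 30 h the flow falls from 116.9 to 52.6 cfs over 7×3 h = 21 h.
Per-interval ratio K = (52.6/116.9)^(1/7) = 0.8922; K_d = K^(24/3) = 0.401.

K_d ≈ 0.401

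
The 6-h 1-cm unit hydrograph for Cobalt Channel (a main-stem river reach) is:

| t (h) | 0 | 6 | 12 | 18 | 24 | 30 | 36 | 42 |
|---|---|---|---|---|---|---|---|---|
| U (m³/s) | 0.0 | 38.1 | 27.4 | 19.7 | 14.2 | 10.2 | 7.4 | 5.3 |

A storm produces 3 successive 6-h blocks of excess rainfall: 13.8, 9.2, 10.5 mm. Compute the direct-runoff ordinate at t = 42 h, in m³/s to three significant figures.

By discrete convolution, Q_j = Σ (P_i / 10 mm) · U_{j−i}.
At t = 42 h (j=7): Q = (13.8/10)·5.3 + (9.2/10)·7.4 + (10.5/10)·10.2 = 24.8 m³/s.

Q ≈ 24.8 m³/s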